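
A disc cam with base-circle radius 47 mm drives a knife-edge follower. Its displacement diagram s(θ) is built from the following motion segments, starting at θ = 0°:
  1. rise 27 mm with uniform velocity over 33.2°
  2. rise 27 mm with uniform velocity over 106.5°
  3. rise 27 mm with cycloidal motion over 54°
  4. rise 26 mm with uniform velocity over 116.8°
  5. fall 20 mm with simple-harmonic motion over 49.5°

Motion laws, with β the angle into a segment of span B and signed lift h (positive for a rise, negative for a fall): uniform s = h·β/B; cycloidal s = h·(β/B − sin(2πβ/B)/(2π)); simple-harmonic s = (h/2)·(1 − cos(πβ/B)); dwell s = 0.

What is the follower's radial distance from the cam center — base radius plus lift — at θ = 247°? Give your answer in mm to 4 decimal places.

seg 1 [0°–33.2°] uniform, h=27: full span → s += 27 → s = 27.0000
seg 2 [33.2°–139.7°] uniform, h=27: full span → s += 27 → s = 54.0000
seg 3 [139.7°–193.7°] cycloidal, h=27: full span → s += 27 → s = 81.0000
seg 4 [193.7°–310.5°] uniform, h=26: θ=247° here. β=53.3, B=116.8. 26·53.3/116.8 = 11.8647 → s = 92.8647
radial distance = base radius + s = 47 + 92.8647 = 139.8647

139.8647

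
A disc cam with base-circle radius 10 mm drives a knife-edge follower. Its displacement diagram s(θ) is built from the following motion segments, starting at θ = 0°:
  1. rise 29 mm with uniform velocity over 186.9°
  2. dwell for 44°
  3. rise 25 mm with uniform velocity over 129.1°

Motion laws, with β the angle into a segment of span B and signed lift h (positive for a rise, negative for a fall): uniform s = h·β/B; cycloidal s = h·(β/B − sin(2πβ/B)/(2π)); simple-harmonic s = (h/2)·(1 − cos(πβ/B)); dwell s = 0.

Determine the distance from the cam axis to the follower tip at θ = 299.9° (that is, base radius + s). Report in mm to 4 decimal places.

seg 1 [0°–186.9°] uniform, h=29: full span → s += 29 → s = 29.0000
seg 2 [186.9°–230.9°] dwell: s stays 29.0000
seg 3 [230.9°–360°] uniform, h=25: θ=299.9° here. β=69, B=129.1. 25·69/129.1 = 13.3617 → s = 42.3617
radial distance = base radius + s = 10 + 42.3617 = 52.3617

52.3617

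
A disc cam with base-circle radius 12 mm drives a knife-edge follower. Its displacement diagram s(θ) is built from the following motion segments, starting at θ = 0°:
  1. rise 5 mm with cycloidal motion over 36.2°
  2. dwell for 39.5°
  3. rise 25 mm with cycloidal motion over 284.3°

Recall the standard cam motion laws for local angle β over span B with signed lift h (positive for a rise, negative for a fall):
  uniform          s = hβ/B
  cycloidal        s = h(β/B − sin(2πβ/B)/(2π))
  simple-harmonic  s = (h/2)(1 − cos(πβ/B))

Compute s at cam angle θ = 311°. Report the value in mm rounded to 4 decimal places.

seg 1 [0°–36.2°] cycloidal, h=5: full span → s += 5 → s = 5.0000
seg 2 [36.2°–75.7°] dwell: s stays 5.0000
seg 3 [75.7°–360°] cycloidal, h=25: θ=311° here. β=235.3, B=284.3. 25·(0.8276 − sin(2π·0.8276)/(2π)) = 24.2058 → s = 29.2058

29.2058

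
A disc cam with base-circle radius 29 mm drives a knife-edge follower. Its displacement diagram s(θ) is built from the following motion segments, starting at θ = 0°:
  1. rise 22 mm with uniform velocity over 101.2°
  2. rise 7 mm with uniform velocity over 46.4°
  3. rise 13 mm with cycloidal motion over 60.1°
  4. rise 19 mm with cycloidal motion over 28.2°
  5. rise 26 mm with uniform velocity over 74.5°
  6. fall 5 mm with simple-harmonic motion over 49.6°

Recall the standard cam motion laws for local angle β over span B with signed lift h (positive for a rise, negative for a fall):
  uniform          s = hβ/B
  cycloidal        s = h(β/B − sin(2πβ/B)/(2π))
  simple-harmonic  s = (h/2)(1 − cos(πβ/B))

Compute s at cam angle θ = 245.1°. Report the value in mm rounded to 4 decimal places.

seg 1 [0°–101.2°] uniform, h=22: full span → s += 22 → s = 22.0000
seg 2 [101.2°–147.6°] uniform, h=7: full span → s += 7 → s = 29.0000
seg 3 [147.6°–207.7°] cycloidal, h=13: full span → s += 13 → s = 42.0000
seg 4 [207.7°–235.9°] cycloidal, h=19: full span → s += 19 → s = 61.0000
seg 5 [235.9°–310.4°] uniform, h=26: θ=245.1° here. β=9.2, B=74.5. 26·9.2/74.5 = 3.2107 → s = 64.2107

64.2107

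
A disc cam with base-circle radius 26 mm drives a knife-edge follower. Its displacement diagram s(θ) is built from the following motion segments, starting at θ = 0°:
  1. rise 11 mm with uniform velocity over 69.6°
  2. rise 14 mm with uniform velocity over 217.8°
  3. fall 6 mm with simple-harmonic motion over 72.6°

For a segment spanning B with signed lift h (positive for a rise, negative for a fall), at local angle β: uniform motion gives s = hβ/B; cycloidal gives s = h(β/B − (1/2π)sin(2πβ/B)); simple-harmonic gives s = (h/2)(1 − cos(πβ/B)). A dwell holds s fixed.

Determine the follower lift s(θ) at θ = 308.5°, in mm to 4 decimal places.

seg 1 [0°–69.6°] uniform, h=11: full span → s += 11 → s = 11.0000
seg 2 [69.6°–287.4°] uniform, h=14: full span → s += 14 → s = 25.0000
seg 3 [287.4°–360°] simple-harmonic, h=-6: θ=308.5° here. β=21.1, B=72.6. -6/2·(1 − cos(π·0.2906)) = -1.1660 → s = 23.8340

23.8340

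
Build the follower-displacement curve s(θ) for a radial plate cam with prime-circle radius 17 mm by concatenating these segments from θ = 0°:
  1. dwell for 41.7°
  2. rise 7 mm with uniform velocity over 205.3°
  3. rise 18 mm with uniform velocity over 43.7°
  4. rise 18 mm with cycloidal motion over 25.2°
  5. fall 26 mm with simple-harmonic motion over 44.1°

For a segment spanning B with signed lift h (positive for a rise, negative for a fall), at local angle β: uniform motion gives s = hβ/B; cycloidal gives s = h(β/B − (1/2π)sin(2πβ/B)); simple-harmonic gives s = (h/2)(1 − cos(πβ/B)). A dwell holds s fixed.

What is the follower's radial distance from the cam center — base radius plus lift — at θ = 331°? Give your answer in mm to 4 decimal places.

seg 1 [0°–41.7°] dwell: s stays 0.0000
seg 2 [41.7°–247°] uniform, h=7: full span → s += 7 → s = 7.0000
seg 3 [247°–290.7°] uniform, h=18: full span → s += 18 → s = 25.0000
seg 4 [290.7°–315.9°] cycloidal, h=18: full span → s += 18 → s = 43.0000
seg 5 [315.9°–360°] simple-harmonic, h=-26: θ=331° here. β=15.1, B=44.1. -26/2·(1 − cos(π·0.3424)) = -6.8234 → s = 36.1766
radial distance = base radius + s = 17 + 36.1766 = 53.1766

53.1766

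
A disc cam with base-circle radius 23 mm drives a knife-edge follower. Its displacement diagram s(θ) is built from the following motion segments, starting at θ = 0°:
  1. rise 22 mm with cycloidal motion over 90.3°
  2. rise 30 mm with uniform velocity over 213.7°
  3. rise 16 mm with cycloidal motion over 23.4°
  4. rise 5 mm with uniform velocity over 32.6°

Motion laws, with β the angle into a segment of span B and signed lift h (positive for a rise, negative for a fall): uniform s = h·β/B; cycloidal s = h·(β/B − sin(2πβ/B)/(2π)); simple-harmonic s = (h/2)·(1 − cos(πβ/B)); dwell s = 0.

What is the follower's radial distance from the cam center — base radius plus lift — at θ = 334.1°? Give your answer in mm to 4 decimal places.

seg 1 [0°–90.3°] cycloidal, h=22: full span → s += 22 → s = 22.0000
seg 2 [90.3°–304°] uniform, h=30: full span → s += 30 → s = 52.0000
seg 3 [304°–327.4°] cycloidal, h=16: full span → s += 16 → s = 68.0000
seg 4 [327.4°–360°] uniform, h=5: θ=334.1° here. β=6.7, B=32.6. 5·6.7/32.6 = 1.0276 → s = 69.0276
radial distance = base radius + s = 23 + 69.0276 = 92.0276

92.0276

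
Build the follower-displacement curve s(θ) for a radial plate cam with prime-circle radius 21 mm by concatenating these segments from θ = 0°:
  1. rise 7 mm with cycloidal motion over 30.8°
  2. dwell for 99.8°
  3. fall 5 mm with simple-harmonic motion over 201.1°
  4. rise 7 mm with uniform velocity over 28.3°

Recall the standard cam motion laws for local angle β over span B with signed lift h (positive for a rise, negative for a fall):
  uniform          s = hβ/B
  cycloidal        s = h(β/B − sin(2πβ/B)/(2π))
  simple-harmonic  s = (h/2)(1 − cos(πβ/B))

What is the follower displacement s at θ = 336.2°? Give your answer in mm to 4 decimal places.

seg 1 [0°–30.8°] cycloidal, h=7: full span → s += 7 → s = 7.0000
seg 2 [30.8°–130.6°] dwell: s stays 7.0000
seg 3 [130.6°–331.7°] simple-harmonic, h=-5: full span → s += -5 → s = 2.0000
seg 4 [331.7°–360°] uniform, h=7: θ=336.2° here. β=4.5, B=28.3. 7·4.5/28.3 = 1.1131 → s = 3.1131

3.1131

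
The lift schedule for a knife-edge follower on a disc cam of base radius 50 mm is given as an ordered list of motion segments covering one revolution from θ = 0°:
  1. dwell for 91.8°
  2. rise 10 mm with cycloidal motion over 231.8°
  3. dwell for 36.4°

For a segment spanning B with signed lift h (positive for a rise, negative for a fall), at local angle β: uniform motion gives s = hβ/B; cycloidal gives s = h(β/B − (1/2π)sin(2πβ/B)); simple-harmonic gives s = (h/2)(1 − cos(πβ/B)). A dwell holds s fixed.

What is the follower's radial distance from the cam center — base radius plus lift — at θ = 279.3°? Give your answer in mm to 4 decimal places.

seg 1 [0°–91.8°] dwell: s stays 0.0000
seg 2 [91.8°–323.6°] cycloidal, h=10: θ=279.3° here. β=187.5, B=231.8. 10·(0.8089 − sin(2π·0.8089)/(2π)) = 9.5727 → s = 9.5727
radial distance = base radius + s = 50 + 9.5727 = 59.5727

59.5727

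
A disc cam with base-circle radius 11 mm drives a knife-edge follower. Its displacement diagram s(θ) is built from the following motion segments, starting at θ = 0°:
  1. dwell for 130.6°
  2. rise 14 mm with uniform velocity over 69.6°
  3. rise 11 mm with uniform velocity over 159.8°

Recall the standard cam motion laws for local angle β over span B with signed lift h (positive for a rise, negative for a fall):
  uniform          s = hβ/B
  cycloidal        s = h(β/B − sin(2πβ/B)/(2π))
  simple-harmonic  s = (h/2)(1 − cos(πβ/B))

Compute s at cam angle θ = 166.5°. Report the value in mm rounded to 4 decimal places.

seg 1 [0°–130.6°] dwell: s stays 0.0000
seg 2 [130.6°–200.2°] uniform, h=14: θ=166.5° here. β=35.9, B=69.6. 14·35.9/69.6 = 7.2213 → s = 7.2213

7.2213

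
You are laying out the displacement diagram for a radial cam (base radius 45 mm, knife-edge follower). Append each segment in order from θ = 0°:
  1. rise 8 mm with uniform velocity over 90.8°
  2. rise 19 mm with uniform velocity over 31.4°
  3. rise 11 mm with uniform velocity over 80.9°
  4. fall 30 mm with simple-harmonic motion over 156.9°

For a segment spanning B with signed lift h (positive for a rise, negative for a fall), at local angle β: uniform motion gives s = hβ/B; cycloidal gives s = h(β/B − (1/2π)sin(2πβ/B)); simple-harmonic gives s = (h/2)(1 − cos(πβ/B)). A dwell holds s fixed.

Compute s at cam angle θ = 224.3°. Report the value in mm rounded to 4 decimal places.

seg 1 [0°–90.8°] uniform, h=8: full span → s += 8 → s = 8.0000
seg 2 [90.8°–122.2°] uniform, h=19: full span → s += 19 → s = 27.0000
seg 3 [122.2°–203.1°] uniform, h=11: full span → s += 11 → s = 38.0000
seg 4 [203.1°–360°] simple-harmonic, h=-30: θ=224.3° here. β=21.2, B=156.9. -30/2·(1 − cos(π·0.1351)) = -1.3312 → s = 36.6688

36.6688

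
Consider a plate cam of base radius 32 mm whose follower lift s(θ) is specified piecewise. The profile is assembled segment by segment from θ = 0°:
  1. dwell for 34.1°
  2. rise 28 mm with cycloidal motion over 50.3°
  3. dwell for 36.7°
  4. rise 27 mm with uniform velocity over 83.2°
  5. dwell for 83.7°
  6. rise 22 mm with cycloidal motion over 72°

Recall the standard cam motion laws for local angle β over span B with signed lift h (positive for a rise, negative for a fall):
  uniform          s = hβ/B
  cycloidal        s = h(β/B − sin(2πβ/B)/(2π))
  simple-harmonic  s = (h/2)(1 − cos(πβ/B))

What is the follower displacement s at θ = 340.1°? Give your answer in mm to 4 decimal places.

seg 1 [0°–34.1°] dwell: s stays 0.0000
seg 2 [34.1°–84.4°] cycloidal, h=28: full span → s += 28 → s = 28.0000
seg 3 [84.4°–121.1°] dwell: s stays 28.0000
seg 4 [121.1°–204.3°] uniform, h=27: full span → s += 27 → s = 55.0000
seg 5 [204.3°–288°] dwell: s stays 55.0000
seg 6 [288°–360°] cycloidal, h=22: θ=340.1° here. β=52.1, B=72. 22·(0.7236 − sin(2π·0.7236)/(2π)) = 19.3728 → s = 74.3728

74.3728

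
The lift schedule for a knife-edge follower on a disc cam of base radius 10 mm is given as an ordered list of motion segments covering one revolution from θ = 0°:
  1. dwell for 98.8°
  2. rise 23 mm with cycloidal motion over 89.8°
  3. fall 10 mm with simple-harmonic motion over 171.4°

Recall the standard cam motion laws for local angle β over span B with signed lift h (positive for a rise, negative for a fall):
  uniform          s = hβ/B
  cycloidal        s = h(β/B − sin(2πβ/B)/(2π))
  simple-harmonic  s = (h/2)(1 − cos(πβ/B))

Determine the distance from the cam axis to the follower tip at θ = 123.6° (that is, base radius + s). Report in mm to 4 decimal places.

seg 1 [0°–98.8°] dwell: s stays 0.0000
seg 2 [98.8°–188.6°] cycloidal, h=23: θ=123.6° here. β=24.8, B=89.8. 23·(0.2762 − sin(2π·0.2762)/(2π)) = 2.7407 → s = 2.7407
radial distance = base radius + s = 10 + 2.7407 = 12.7407

12.7407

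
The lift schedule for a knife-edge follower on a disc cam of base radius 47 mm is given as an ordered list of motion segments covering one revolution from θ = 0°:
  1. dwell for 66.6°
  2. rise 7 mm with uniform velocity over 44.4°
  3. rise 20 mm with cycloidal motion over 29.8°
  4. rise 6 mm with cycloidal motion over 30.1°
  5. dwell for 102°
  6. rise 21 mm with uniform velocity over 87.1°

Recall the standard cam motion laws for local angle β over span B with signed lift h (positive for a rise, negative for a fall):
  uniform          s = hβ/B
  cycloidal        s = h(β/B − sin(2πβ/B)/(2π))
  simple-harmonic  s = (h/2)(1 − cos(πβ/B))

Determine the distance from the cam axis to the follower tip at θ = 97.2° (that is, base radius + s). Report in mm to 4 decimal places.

seg 1 [0°–66.6°] dwell: s stays 0.0000
seg 2 [66.6°–111°] uniform, h=7: θ=97.2° here. β=30.6, B=44.4. 7·30.6/44.4 = 4.8243 → s = 4.8243
radial distance = base radius + s = 47 + 4.8243 = 51.8243

51.8243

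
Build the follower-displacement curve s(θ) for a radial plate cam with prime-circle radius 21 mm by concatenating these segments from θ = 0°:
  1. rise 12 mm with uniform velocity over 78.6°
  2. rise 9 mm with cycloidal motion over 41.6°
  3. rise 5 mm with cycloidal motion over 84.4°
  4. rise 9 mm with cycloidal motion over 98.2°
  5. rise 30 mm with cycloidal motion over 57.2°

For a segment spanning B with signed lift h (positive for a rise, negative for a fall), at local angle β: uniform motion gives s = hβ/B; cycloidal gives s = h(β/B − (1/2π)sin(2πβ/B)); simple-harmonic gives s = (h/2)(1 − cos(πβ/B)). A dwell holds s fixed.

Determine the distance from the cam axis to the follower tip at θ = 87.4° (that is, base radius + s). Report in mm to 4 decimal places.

seg 1 [0°–78.6°] uniform, h=12: full span → s += 12 → s = 12.0000
seg 2 [78.6°–120.2°] cycloidal, h=9: θ=87.4° here. β=8.8, B=41.6. 9·(0.2115 − sin(2π·0.2115)/(2π)) = 0.5131 → s = 12.5131
radial distance = base radius + s = 21 + 12.5131 = 33.5131

33.5131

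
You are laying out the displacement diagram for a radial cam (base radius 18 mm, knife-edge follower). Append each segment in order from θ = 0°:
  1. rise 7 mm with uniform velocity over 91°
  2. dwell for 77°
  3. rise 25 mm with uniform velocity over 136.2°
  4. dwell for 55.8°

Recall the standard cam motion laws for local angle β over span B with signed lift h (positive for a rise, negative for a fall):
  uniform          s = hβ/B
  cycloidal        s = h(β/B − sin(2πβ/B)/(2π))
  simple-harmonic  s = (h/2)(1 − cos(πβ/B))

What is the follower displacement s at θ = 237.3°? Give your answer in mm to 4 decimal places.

seg 1 [0°–91°] uniform, h=7: full span → s += 7 → s = 7.0000
seg 2 [91°–168°] dwell: s stays 7.0000
seg 3 [168°–304.2°] uniform, h=25: θ=237.3° here. β=69.3, B=136.2. 25·69.3/136.2 = 12.7203 → s = 19.7203

19.7203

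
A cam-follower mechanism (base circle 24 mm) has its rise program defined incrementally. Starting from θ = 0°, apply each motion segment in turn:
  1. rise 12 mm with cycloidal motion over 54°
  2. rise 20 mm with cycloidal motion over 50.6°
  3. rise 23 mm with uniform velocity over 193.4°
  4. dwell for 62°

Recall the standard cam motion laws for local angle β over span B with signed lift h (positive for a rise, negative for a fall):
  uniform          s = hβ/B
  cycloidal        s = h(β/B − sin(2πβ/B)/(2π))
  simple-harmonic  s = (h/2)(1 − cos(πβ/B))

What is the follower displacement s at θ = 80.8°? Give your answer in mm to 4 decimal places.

seg 1 [0°–54°] cycloidal, h=12: full span → s += 12 → s = 12.0000
seg 2 [54°–104.6°] cycloidal, h=20: θ=80.8° here. β=26.8, B=50.6. 20·(0.5296 − sin(2π·0.5296)/(2π)) = 11.1823 → s = 23.1823

23.1823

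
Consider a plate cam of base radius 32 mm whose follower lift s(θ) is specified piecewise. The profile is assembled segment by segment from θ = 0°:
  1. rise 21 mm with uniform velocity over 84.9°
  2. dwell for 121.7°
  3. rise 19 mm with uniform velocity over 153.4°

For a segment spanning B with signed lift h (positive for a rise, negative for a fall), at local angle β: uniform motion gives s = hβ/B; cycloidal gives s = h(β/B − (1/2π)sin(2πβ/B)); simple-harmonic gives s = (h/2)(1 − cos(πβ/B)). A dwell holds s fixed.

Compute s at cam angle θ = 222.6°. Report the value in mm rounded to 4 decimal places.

seg 1 [0°–84.9°] uniform, h=21: full span → s += 21 → s = 21.0000
seg 2 [84.9°–206.6°] dwell: s stays 21.0000
seg 3 [206.6°–360°] uniform, h=19: θ=222.6° here. β=16, B=153.4. 19·16/153.4 = 1.9817 → s = 22.9817

22.9817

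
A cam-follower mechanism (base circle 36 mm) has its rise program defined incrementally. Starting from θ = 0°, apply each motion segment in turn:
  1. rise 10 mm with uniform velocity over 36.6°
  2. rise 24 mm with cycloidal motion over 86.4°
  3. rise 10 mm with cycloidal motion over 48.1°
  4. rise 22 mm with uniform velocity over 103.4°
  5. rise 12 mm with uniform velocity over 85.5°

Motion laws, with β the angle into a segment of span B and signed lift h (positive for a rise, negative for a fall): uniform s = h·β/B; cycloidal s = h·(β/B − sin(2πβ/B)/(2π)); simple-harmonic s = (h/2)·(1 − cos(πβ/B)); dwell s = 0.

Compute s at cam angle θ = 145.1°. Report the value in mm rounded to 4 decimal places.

seg 1 [0°–36.6°] uniform, h=10: full span → s += 10 → s = 10.0000
seg 2 [36.6°–123°] cycloidal, h=24: full span → s += 24 → s = 34.0000
seg 3 [123°–171.1°] cycloidal, h=10: θ=145.1° here. β=22.1, B=48.1. 10·(0.4595 − sin(2π·0.4595)/(2π)) = 4.1936 → s = 38.1936

38.1936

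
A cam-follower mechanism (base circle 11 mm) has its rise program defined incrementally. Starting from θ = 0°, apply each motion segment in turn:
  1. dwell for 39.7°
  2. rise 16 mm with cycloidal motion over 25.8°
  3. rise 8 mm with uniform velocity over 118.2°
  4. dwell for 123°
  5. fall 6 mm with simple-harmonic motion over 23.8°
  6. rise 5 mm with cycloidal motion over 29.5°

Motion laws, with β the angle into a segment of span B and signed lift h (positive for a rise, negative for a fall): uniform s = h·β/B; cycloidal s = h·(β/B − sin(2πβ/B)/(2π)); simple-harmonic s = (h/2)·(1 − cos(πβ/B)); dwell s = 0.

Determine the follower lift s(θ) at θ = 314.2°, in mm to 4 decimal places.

seg 1 [0°–39.7°] dwell: s stays 0.0000
seg 2 [39.7°–65.5°] cycloidal, h=16: full span → s += 16 → s = 16.0000
seg 3 [65.5°–183.7°] uniform, h=8: full span → s += 8 → s = 24.0000
seg 4 [183.7°–306.7°] dwell: s stays 24.0000
seg 5 [306.7°–330.5°] simple-harmonic, h=-6: θ=314.2° here. β=7.5, B=23.8. -6/2·(1 − cos(π·0.3151)) = -1.3539 → s = 22.6461

22.6461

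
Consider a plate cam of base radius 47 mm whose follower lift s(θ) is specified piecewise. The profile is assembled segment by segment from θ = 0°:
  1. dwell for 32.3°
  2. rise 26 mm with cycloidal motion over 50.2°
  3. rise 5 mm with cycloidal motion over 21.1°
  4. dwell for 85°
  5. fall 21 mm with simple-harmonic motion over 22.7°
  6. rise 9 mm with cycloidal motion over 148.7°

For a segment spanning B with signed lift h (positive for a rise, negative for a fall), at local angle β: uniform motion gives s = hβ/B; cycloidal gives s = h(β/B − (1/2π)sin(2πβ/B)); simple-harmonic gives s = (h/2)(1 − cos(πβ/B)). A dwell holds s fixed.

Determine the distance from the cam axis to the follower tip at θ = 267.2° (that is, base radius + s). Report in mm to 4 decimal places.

seg 1 [0°–32.3°] dwell: s stays 0.0000
seg 2 [32.3°–82.5°] cycloidal, h=26: full span → s += 26 → s = 26.0000
seg 3 [82.5°–103.6°] cycloidal, h=5: full span → s += 5 → s = 31.0000
seg 4 [103.6°–188.6°] dwell: s stays 31.0000
seg 5 [188.6°–211.3°] simple-harmonic, h=-21: full span → s += -21 → s = 10.0000
seg 6 [211.3°–360°] cycloidal, h=9: θ=267.2° here. β=55.9, B=148.7. 9·(0.3759 − sin(2π·0.3759)/(2π)) = 2.3764 → s = 12.3764
radial distance = base radius + s = 47 + 12.3764 = 59.3764

59.3764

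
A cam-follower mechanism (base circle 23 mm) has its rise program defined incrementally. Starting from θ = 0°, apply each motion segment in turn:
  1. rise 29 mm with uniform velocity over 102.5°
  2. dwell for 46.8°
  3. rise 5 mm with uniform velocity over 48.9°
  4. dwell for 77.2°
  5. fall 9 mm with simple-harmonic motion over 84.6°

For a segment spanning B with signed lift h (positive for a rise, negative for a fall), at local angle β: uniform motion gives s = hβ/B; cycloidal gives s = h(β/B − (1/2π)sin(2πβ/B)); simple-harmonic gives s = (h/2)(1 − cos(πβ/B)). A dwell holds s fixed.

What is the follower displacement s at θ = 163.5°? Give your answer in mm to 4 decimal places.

seg 1 [0°–102.5°] uniform, h=29: full span → s += 29 → s = 29.0000
seg 2 [102.5°–149.3°] dwell: s stays 29.0000
seg 3 [149.3°–198.2°] uniform, h=5: θ=163.5° here. β=14.2, B=48.9. 5·14.2/48.9 = 1.4519 → s = 30.4519

30.4519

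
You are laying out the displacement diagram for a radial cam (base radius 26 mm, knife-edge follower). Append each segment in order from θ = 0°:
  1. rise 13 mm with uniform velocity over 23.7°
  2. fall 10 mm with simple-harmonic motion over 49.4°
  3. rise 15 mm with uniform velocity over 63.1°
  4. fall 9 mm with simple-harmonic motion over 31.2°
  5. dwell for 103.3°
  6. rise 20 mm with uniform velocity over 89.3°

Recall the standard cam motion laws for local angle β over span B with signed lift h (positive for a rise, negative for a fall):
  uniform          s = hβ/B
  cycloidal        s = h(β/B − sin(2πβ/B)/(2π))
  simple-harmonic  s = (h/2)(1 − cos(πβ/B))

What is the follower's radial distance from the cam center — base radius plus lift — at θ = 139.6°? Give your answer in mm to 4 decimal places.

seg 1 [0°–23.7°] uniform, h=13: full span → s += 13 → s = 13.0000
seg 2 [23.7°–73.1°] simple-harmonic, h=-10: full span → s += -10 → s = 3.0000
seg 3 [73.1°–136.2°] uniform, h=15: full span → s += 15 → s = 18.0000
seg 4 [136.2°–167.4°] simple-harmonic, h=-9: θ=139.6° here. β=3.4, B=31.2. -9/2·(1 − cos(π·0.1090)) = -0.2611 → s = 17.7389
radial distance = base radius + s = 26 + 17.7389 = 43.7389

43.7389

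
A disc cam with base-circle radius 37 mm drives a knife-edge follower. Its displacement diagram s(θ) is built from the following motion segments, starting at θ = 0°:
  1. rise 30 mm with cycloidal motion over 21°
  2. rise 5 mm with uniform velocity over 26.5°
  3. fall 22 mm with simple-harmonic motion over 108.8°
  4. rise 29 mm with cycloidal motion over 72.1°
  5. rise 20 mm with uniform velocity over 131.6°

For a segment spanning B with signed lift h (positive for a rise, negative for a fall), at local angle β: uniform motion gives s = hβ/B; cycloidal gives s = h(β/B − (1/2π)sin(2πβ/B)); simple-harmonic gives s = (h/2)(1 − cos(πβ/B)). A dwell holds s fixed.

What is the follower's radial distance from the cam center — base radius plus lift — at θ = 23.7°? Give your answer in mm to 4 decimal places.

seg 1 [0°–21°] cycloidal, h=30: full span → s += 30 → s = 30.0000
seg 2 [21°–47.5°] uniform, h=5: θ=23.7° here. β=2.7, B=26.5. 5·2.7/26.5 = 0.5094 → s = 30.5094
radial distance = base radius + s = 37 + 30.5094 = 67.5094

67.5094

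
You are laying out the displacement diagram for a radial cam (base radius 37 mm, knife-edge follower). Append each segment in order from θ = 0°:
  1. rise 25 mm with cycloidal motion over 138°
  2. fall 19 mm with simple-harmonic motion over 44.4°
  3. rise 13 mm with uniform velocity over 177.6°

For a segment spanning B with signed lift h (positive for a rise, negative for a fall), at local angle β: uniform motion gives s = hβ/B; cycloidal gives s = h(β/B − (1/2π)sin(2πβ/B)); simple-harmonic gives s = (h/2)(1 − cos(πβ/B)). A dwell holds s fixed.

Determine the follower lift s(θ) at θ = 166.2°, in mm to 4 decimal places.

seg 1 [0°–138°] cycloidal, h=25: full span → s += 25 → s = 25.0000
seg 2 [138°–182.4°] simple-harmonic, h=-19: θ=166.2° here. β=28.2, B=44.4. -19/2·(1 − cos(π·0.6351)) = -13.4131 → s = 11.5869

11.5869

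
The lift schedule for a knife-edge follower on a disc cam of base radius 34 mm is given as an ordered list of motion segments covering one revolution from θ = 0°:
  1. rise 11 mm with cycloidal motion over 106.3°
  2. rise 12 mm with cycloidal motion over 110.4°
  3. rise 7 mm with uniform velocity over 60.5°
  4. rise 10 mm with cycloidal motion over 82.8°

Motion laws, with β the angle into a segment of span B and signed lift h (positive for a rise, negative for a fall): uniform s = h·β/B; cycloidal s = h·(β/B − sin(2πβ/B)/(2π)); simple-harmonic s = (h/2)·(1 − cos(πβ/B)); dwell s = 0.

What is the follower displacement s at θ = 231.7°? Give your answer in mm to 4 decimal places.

seg 1 [0°–106.3°] cycloidal, h=11: full span → s += 11 → s = 11.0000
seg 2 [106.3°–216.7°] cycloidal, h=12: full span → s += 12 → s = 23.0000
seg 3 [216.7°–277.2°] uniform, h=7: θ=231.7° here. β=15, B=60.5. 7·15/60.5 = 1.7355 → s = 24.7355

24.7355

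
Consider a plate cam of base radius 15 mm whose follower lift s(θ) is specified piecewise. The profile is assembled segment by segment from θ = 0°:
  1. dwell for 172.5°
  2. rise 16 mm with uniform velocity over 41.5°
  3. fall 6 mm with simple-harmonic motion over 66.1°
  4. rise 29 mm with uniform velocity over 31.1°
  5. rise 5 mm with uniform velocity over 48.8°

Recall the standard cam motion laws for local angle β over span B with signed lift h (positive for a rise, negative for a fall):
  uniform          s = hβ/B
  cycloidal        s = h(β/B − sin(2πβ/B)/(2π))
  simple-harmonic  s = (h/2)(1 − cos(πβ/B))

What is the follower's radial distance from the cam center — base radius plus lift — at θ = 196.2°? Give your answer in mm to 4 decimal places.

seg 1 [0°–172.5°] dwell: s stays 0.0000
seg 2 [172.5°–214°] uniform, h=16: θ=196.2° here. β=23.7, B=41.5. 16·23.7/41.5 = 9.1373 → s = 9.1373
radial distance = base radius + s = 15 + 9.1373 = 24.1373

24.1373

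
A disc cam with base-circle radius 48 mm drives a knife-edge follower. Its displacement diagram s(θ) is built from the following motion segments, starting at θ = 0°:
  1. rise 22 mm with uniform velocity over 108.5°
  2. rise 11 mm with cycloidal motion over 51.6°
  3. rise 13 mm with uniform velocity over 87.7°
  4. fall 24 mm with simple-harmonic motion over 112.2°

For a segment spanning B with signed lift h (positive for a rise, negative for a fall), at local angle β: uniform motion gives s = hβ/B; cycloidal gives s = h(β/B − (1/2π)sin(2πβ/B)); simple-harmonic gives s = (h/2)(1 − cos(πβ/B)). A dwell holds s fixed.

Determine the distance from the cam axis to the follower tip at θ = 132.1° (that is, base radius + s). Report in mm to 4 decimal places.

seg 1 [0°–108.5°] uniform, h=22: full span → s += 22 → s = 22.0000
seg 2 [108.5°–160.1°] cycloidal, h=11: θ=132.1° here. β=23.6, B=51.6. 11·(0.4574 − sin(2π·0.4574)/(2π)) = 4.5676 → s = 26.5676
radial distance = base radius + s = 48 + 26.5676 = 74.5676

74.5676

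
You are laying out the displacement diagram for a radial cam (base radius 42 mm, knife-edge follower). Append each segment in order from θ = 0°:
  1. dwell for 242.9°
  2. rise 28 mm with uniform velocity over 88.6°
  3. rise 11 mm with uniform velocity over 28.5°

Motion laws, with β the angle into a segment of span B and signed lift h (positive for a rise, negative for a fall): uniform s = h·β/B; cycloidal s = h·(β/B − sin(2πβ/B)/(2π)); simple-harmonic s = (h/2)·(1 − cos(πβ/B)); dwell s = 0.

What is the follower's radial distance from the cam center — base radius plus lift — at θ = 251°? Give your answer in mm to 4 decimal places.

seg 1 [0°–242.9°] dwell: s stays 0.0000
seg 2 [242.9°–331.5°] uniform, h=28: θ=251° here. β=8.1, B=88.6. 28·8.1/88.6 = 2.5598 → s = 2.5598
radial distance = base radius + s = 42 + 2.5598 = 44.5598

44.5598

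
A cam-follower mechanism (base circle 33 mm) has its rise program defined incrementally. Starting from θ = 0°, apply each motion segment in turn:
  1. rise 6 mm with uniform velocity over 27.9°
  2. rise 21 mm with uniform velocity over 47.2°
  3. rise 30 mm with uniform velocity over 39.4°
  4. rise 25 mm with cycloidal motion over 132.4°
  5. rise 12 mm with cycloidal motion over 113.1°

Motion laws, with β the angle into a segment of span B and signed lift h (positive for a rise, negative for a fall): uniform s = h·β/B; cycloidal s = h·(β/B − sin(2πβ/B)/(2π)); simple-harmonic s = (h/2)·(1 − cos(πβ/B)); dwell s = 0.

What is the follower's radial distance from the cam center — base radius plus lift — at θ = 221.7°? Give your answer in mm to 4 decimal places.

seg 1 [0°–27.9°] uniform, h=6: full span → s += 6 → s = 6.0000
seg 2 [27.9°–75.1°] uniform, h=21: full span → s += 21 → s = 27.0000
seg 3 [75.1°–114.5°] uniform, h=30: full span → s += 30 → s = 57.0000
seg 4 [114.5°–246.9°] cycloidal, h=25: θ=221.7° here. β=107.2, B=132.4. 25·(0.8097 − sin(2π·0.8097)/(2π)) = 23.9442 → s = 80.9442
radial distance = base radius + s = 33 + 80.9442 = 113.9442

113.9442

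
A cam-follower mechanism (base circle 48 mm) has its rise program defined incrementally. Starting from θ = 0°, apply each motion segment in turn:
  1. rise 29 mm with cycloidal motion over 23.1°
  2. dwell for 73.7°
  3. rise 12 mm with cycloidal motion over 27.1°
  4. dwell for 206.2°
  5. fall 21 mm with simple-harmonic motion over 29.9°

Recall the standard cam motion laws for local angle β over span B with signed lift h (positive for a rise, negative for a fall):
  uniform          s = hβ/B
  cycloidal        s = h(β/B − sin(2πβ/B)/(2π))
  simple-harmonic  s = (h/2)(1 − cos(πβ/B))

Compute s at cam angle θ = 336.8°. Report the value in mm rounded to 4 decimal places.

seg 1 [0°–23.1°] cycloidal, h=29: full span → s += 29 → s = 29.0000
seg 2 [23.1°–96.8°] dwell: s stays 29.0000
seg 3 [96.8°–123.9°] cycloidal, h=12: full span → s += 12 → s = 41.0000
seg 4 [123.9°–330.1°] dwell: s stays 41.0000
seg 5 [330.1°–360°] simple-harmonic, h=-21: θ=336.8° here. β=6.7, B=29.9. -21/2·(1 − cos(π·0.2241)) = -2.4961 → s = 38.5039

38.5039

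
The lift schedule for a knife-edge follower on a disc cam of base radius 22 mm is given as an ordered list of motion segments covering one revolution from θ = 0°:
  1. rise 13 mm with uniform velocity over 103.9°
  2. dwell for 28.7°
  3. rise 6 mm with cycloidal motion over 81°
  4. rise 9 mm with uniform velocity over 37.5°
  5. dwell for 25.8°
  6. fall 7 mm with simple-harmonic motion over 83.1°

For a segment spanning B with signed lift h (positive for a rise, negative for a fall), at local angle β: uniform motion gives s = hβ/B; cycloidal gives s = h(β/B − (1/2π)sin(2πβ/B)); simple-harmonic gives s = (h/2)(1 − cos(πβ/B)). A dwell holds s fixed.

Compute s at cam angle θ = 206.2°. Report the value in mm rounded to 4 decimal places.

seg 1 [0°–103.9°] uniform, h=13: full span → s += 13 → s = 13.0000
seg 2 [103.9°–132.6°] dwell: s stays 13.0000
seg 3 [132.6°–213.6°] cycloidal, h=6: θ=206.2° here. β=73.6, B=81. 6·(0.9086 − sin(2π·0.9086)/(2π)) = 5.9704 → s = 18.9704

18.9704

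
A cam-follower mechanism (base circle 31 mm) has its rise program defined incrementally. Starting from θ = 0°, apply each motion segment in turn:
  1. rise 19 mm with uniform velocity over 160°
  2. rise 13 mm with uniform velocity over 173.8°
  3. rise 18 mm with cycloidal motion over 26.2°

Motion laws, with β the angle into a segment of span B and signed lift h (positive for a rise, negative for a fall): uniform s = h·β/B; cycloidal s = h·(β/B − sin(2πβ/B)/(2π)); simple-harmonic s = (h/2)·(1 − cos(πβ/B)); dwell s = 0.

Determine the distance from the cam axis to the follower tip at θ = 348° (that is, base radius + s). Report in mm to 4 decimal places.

seg 1 [0°–160°] uniform, h=19: full span → s += 19 → s = 19.0000
seg 2 [160°–333.8°] uniform, h=13: full span → s += 13 → s = 32.0000
seg 3 [333.8°–360°] cycloidal, h=18: θ=348° here. β=14.2, B=26.2. 18·(0.5420 − sin(2π·0.5420)/(2π)) = 10.5027 → s = 42.5027
radial distance = base radius + s = 31 + 42.5027 = 73.5027

73.5027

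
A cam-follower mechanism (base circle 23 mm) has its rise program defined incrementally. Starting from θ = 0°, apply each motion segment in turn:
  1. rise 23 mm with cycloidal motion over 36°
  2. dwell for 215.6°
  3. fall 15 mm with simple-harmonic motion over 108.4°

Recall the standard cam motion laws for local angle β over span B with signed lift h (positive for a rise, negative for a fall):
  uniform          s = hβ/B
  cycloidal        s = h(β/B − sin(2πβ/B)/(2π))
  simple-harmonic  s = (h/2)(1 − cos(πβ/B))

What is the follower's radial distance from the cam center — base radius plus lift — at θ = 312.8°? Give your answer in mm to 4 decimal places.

seg 1 [0°–36°] cycloidal, h=23: full span → s += 23 → s = 23.0000
seg 2 [36°–251.6°] dwell: s stays 23.0000
seg 3 [251.6°–360°] simple-harmonic, h=-15: θ=312.8° here. β=61.2, B=108.4. -15/2·(1 − cos(π·0.5646)) = -9.0111 → s = 13.9889
radial distance = base radius + s = 23 + 13.9889 = 36.9889

36.9889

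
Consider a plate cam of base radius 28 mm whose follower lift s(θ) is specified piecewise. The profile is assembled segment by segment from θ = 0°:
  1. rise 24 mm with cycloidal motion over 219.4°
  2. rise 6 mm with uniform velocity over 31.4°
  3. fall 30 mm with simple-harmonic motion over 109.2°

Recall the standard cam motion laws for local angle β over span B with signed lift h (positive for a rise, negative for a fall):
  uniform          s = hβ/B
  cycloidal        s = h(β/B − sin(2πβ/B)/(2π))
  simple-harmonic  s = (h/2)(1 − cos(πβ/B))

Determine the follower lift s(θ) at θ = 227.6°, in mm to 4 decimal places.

seg 1 [0°–219.4°] cycloidal, h=24: full span → s += 24 → s = 24.0000
seg 2 [219.4°–250.8°] uniform, h=6: θ=227.6° here. β=8.2, B=31.4. 6·8.2/31.4 = 1.5669 → s = 25.5669

25.5669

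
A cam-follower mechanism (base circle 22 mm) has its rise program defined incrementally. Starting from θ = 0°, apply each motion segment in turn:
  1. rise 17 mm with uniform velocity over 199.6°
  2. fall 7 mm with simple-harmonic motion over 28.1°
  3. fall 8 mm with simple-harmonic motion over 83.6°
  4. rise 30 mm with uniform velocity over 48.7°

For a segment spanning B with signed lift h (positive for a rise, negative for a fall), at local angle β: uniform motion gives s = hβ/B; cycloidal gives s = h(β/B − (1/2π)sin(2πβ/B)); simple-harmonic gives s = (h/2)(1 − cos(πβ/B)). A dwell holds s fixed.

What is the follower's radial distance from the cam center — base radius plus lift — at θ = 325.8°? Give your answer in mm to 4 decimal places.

seg 1 [0°–199.6°] uniform, h=17: full span → s += 17 → s = 17.0000
seg 2 [199.6°–227.7°] simple-harmonic, h=-7: full span → s += -7 → s = 10.0000
seg 3 [227.7°–311.3°] simple-harmonic, h=-8: full span → s += -8 → s = 2.0000
seg 4 [311.3°–360°] uniform, h=30: θ=325.8° here. β=14.5, B=48.7. 30·14.5/48.7 = 8.9322 → s = 10.9322
radial distance = base radius + s = 22 + 10.9322 = 32.9322

32.9322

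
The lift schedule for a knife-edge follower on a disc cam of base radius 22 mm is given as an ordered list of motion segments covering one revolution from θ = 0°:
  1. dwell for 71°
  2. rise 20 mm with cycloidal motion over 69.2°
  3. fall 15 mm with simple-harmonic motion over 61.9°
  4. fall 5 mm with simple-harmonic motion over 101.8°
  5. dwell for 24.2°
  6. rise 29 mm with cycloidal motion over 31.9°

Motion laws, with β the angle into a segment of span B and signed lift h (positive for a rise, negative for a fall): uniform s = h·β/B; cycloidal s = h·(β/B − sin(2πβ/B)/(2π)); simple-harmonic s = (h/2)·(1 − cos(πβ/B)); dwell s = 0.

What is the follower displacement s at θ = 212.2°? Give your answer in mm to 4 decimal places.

seg 1 [0°–71°] dwell: s stays 0.0000
seg 2 [71°–140.2°] cycloidal, h=20: full span → s += 20 → s = 20.0000
seg 3 [140.2°–202.1°] simple-harmonic, h=-15: full span → s += -15 → s = 5.0000
seg 4 [202.1°–303.9°] simple-harmonic, h=-5: θ=212.2° here. β=10.1, B=101.8. -5/2·(1 − cos(π·0.0992)) = -0.1205 → s = 4.8795

4.8795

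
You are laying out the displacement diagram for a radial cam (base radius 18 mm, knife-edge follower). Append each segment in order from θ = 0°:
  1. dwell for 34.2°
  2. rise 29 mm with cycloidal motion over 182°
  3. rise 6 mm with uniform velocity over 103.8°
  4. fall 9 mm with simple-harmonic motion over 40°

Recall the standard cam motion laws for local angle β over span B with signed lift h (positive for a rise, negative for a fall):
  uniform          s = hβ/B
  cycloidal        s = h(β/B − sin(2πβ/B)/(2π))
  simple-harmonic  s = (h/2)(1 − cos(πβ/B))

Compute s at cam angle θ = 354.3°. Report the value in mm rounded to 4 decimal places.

seg 1 [0°–34.2°] dwell: s stays 0.0000
seg 2 [34.2°–216.2°] cycloidal, h=29: full span → s += 29 → s = 29.0000
seg 3 [216.2°–320°] uniform, h=6: full span → s += 6 → s = 35.0000
seg 4 [320°–360°] simple-harmonic, h=-9: θ=354.3° here. β=34.3, B=40. -9/2·(1 − cos(π·0.8575)) = -8.5565 → s = 26.4435

26.4435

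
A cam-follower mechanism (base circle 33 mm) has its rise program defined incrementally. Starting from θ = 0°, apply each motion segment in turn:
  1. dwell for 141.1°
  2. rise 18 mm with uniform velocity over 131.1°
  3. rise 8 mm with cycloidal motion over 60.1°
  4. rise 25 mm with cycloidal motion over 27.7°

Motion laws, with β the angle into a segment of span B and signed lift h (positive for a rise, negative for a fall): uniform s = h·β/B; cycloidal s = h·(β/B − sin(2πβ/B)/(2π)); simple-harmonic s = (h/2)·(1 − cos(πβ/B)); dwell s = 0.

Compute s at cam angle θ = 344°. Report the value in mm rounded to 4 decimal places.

seg 1 [0°–141.1°] dwell: s stays 0.0000
seg 2 [141.1°–272.2°] uniform, h=18: full span → s += 18 → s = 18.0000
seg 3 [272.2°–332.3°] cycloidal, h=8: full span → s += 8 → s = 26.0000
seg 4 [332.3°–360°] cycloidal, h=25: θ=344° here. β=11.7, B=27.7. 25·(0.4224 − sin(2π·0.4224)/(2π)) = 8.6951 → s = 34.6951

34.6951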